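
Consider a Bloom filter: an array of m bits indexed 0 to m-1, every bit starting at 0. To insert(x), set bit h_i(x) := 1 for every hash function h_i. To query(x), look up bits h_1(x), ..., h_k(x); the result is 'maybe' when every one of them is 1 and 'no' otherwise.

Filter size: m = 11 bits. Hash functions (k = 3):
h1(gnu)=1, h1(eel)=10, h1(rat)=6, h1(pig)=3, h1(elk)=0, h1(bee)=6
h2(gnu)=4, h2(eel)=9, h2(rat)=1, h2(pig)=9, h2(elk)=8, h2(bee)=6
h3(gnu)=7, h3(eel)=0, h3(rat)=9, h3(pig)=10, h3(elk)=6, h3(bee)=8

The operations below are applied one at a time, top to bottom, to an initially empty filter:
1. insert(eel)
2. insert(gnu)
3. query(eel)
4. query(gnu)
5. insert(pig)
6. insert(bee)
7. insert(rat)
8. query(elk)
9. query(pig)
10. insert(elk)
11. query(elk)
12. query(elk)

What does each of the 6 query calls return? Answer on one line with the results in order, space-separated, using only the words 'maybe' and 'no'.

Start: bits=00000000000
Op 1: insert eel -> sets bits 0 9 10 -> bits=10000000011
Op 2: insert gnu -> sets bits 1 4 7 -> bits=11001001011
Op 3: query eel -> checks bit0=1, bit9=1, bit10=1 (all 1) -> maybe
Op 4: query gnu -> checks bit1=1, bit4=1, bit7=1 (all 1) -> maybe
Op 5: insert pig -> sets bits 3 9 10 -> bits=11011001011
Op 6: insert bee -> sets bits 6 8 -> bits=11011011111
Op 7: insert rat -> sets bits 1 6 9 -> bits=11011011111
Op 8: query elk -> checks bit0=1, bit6=1, bit8=1 (all 1) -> maybe
Op 9: query pig -> checks bit3=1, bit9=1, bit10=1 (all 1) -> maybe
Op 10: insert elk -> sets bits 0 6 8 -> bits=11011011111
Op 11: query elk -> checks bit0=1, bit6=1, bit8=1 (all 1) -> maybe
Op 12: query elk -> checks bit0=1, bit6=1, bit8=1 (all 1) -> maybe
Query results in order: maybe maybe maybe maybe maybe maybe

Answer: maybe maybe maybe maybe maybe maybe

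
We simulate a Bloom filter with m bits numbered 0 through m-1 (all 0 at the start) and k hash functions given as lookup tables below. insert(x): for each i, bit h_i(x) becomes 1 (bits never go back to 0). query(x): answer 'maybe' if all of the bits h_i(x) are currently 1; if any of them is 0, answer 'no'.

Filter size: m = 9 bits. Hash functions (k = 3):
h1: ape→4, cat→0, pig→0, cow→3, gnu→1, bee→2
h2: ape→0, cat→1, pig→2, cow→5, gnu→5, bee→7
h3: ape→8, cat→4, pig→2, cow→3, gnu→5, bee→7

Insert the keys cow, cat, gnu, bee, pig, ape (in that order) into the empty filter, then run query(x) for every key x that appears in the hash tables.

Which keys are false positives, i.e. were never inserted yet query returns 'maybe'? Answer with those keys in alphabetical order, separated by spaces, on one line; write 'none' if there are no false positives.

Start: bits=000000000
After insert 'cow': sets bits 3 5 -> bits=000101000
After insert 'cat': sets bits 0 1 4 -> bits=110111000
After insert 'gnu': sets bits 1 5 -> bits=110111000
After insert 'bee': sets bits 2 7 -> bits=111111010
After insert 'pig': sets bits 0 2 -> bits=111111010
After insert 'ape': sets bits 0 4 8 -> bits=111111011
Not inserted: (none) — query each against bits=111111011:
False positives (alphabetical): none

Answer: none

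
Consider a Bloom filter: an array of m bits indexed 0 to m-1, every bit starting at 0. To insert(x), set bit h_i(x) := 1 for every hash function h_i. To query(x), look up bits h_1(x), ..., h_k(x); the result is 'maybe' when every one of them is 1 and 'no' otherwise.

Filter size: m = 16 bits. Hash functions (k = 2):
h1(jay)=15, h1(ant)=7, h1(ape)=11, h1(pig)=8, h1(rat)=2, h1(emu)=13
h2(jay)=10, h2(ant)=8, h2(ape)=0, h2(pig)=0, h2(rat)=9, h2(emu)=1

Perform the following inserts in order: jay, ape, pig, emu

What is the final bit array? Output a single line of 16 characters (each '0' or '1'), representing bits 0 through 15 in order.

Start: bits=0000000000000000
After insert 'jay': sets bits 10 15 -> bits=0000000000100001
After insert 'ape': sets bits 0 11 -> bits=1000000000110001
After insert 'pig': sets bits 0 8 -> bits=1000000010110001
After insert 'emu': sets bits 1 13 -> bits=1100000010110101

Answer: 1100000010110101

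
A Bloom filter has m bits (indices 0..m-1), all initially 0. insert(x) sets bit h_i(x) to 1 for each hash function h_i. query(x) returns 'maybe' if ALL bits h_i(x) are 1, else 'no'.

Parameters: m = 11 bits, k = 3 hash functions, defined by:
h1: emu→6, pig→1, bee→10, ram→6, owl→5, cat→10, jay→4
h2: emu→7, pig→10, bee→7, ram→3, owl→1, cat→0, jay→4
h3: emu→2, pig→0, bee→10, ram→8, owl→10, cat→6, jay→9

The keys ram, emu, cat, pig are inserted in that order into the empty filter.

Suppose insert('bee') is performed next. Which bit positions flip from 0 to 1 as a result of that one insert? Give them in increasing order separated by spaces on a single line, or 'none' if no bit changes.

Start: bits=00000000000
After insert 'ram': sets bits 3 6 8 -> bits=00010010100
After insert 'emu': sets bits 2 6 7 -> bits=00110011100
After insert 'cat': sets bits 0 6 10 -> bits=10110011101
After insert 'pig': sets bits 0 1 10 -> bits=11110011101
insert 'bee' would touch bits 7 10; currently bit7=1, bit10=1
Bits that are 0 among those (would change 0->1): none

Answer: none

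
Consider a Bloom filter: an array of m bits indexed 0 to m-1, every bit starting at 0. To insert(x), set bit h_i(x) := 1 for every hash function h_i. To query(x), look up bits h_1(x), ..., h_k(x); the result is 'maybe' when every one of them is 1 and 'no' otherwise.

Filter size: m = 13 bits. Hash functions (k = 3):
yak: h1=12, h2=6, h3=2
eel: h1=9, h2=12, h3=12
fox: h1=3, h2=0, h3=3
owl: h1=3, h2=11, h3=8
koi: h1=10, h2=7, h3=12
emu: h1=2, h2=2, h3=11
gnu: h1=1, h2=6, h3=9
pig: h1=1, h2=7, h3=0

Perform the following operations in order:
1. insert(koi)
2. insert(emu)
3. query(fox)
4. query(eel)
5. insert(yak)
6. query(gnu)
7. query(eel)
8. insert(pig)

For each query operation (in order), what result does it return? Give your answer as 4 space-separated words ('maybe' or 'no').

Start: bits=0000000000000
Op 1: insert koi -> sets bits 7 10 12 -> bits=0000000100101
Op 2: insert emu -> sets bits 2 11 -> bits=0010000100111
Op 3: query fox -> checks bit0=0, bit3=0 (has a 0) -> no
Op 4: query eel -> checks bit9=0, bit12=1 (has a 0) -> no
Op 5: insert yak -> sets bits 2 6 12 -> bits=0010001100111
Op 6: query gnu -> checks bit1=0, bit6=1, bit9=0 (has a 0) -> no
Op 7: query eel -> checks bit9=0, bit12=1 (has a 0) -> no
Op 8: insert pig -> sets bits 0 1 7 -> bits=1110001100111
Query results in order: no no no no

Answer: no no no no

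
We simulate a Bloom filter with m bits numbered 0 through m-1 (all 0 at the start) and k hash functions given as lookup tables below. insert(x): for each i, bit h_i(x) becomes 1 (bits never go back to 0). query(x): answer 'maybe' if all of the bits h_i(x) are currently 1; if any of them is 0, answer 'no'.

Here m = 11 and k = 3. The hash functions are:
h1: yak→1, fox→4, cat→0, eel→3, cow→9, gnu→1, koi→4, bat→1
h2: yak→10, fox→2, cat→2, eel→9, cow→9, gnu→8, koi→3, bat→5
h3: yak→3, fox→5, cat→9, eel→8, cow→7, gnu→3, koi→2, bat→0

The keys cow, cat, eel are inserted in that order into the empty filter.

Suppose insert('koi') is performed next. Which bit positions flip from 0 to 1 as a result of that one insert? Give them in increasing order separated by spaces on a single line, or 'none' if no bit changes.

Start: bits=00000000000
After insert 'cow': sets bits 7 9 -> bits=00000001010
After insert 'cat': sets bits 0 2 9 -> bits=10100001010
After insert 'eel': sets bits 3 8 9 -> bits=10110001110
insert 'koi' would touch bits 2 3 4; currently bit2=1, bit3=1, bit4=0
Bits that are 0 among those (would change 0->1): 4

Answer: 4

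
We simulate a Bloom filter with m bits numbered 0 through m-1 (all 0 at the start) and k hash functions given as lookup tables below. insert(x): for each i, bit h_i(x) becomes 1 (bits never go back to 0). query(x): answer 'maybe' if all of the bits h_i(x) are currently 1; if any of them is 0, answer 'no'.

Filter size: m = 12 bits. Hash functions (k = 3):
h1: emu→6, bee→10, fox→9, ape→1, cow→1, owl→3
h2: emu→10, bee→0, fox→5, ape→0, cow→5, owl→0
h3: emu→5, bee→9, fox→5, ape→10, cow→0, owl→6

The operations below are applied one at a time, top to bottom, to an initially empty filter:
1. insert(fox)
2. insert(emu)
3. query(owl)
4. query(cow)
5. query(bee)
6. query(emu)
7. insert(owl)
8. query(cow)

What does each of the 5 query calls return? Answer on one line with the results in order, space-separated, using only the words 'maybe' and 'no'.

Start: bits=000000000000
Op 1: insert fox -> sets bits 5 9 -> bits=000001000100
Op 2: insert emu -> sets bits 5 6 10 -> bits=000001100110
Op 3: query owl -> checks bit0=0, bit3=0, bit6=1 (has a 0) -> no
Op 4: query cow -> checks bit0=0, bit1=0, bit5=1 (has a 0) -> no
Op 5: query bee -> checks bit0=0, bit9=1, bit10=1 (has a 0) -> no
Op 6: query emu -> checks bit5=1, bit6=1, bit10=1 (all 1) -> maybe
Op 7: insert owl -> sets bits 0 3 6 -> bits=100101100110
Op 8: query cow -> checks bit0=1, bit1=0, bit5=1 (has a 0) -> no
Query results in order: no no no maybe no

Answer: no no no maybe no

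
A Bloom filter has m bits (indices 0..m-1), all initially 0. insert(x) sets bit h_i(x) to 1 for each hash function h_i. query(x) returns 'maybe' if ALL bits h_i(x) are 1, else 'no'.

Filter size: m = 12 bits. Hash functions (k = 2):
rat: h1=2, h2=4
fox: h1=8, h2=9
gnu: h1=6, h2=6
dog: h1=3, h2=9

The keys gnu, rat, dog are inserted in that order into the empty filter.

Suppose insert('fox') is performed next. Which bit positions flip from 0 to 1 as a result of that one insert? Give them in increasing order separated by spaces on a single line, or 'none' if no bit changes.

Answer: 8

Derivation:
Start: bits=000000000000
After insert 'gnu': sets bits 6 -> bits=000000100000
After insert 'rat': sets bits 2 4 -> bits=001010100000
After insert 'dog': sets bits 3 9 -> bits=001110100100
insert 'fox' would touch bits 8 9; currently bit8=0, bit9=1
Bits that are 0 among those (would change 0->1): 8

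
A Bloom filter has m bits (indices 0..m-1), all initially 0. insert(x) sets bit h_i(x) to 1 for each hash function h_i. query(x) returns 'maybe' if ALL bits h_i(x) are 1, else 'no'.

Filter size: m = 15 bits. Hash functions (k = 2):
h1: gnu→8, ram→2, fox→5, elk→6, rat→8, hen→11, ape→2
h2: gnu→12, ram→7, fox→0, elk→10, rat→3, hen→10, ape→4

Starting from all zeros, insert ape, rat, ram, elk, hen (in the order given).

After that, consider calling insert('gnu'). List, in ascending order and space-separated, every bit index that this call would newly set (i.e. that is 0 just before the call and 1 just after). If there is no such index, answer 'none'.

Answer: 12

Derivation:
Start: bits=000000000000000
After insert 'ape': sets bits 2 4 -> bits=001010000000000
After insert 'rat': sets bits 3 8 -> bits=001110001000000
After insert 'ram': sets bits 2 7 -> bits=001110011000000
After insert 'elk': sets bits 6 10 -> bits=001110111010000
After insert 'hen': sets bits 10 11 -> bits=001110111011000
insert 'gnu' would touch bits 8 12; currently bit8=1, bit12=0
Bits that are 0 among those (would change 0->1): 12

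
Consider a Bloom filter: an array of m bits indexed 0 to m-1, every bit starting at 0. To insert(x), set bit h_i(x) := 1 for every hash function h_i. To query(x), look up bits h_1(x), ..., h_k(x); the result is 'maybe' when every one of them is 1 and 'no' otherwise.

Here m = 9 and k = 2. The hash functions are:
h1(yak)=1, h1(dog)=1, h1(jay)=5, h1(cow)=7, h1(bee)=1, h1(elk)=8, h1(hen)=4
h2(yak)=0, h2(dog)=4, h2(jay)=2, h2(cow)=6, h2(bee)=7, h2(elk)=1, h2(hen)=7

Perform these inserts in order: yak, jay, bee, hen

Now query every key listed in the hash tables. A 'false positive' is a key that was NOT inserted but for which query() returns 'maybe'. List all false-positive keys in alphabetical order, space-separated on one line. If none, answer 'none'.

Start: bits=000000000
After insert 'yak': sets bits 0 1 -> bits=110000000
After insert 'jay': sets bits 2 5 -> bits=111001000
After insert 'bee': sets bits 1 7 -> bits=111001010
After insert 'hen': sets bits 4 7 -> bits=111011010
Not inserted: cow dog elk — query each against bits=111011010:
query cow: checks bit6=0, bit7=1 (has a 0) -> no => not a false positive
query dog: checks bit1=1, bit4=1 (all 1) -> maybe => FALSE POSITIVE
query elk: checks bit1=1, bit8=0 (has a 0) -> no => not a false positive
False positives (alphabetical): dog

Answer: dog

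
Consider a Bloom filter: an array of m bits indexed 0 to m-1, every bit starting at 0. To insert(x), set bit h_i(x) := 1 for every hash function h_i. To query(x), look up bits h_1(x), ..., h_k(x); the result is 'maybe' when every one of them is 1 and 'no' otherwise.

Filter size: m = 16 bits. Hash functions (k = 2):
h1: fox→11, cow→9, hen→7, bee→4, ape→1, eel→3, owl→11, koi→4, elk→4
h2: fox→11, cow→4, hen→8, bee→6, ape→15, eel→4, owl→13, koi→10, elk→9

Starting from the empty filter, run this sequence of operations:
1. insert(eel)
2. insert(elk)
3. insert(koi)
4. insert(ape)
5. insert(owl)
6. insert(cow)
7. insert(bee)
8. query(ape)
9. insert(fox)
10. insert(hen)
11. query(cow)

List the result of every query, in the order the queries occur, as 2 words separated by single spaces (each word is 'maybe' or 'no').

Answer: maybe maybe

Derivation:
Start: bits=0000000000000000
Op 1: insert eel -> sets bits 3 4 -> bits=0001100000000000
Op 2: insert elk -> sets bits 4 9 -> bits=0001100001000000
Op 3: insert koi -> sets bits 4 10 -> bits=0001100001100000
Op 4: insert ape -> sets bits 1 15 -> bits=0101100001100001
Op 5: insert owl -> sets bits 11 13 -> bits=0101100001110101
Op 6: insert cow -> sets bits 4 9 -> bits=0101100001110101
Op 7: insert bee -> sets bits 4 6 -> bits=0101101001110101
Op 8: query ape -> checks bit1=1, bit15=1 (all 1) -> maybe
Op 9: insert fox -> sets bits 11 -> bits=0101101001110101
Op 10: insert hen -> sets bits 7 8 -> bits=0101101111110101
Op 11: query cow -> checks bit4=1, bit9=1 (all 1) -> maybe
Query results in order: maybe maybe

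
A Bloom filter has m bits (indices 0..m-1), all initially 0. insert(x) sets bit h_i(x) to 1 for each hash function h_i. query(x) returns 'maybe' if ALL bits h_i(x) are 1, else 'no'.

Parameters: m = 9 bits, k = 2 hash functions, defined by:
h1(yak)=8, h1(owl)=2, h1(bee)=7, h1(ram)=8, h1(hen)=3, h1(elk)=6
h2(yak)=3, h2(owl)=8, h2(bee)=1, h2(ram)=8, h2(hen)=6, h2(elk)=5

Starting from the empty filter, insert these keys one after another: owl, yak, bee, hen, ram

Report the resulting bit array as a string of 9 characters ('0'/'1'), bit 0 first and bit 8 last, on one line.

Start: bits=000000000
After insert 'owl': sets bits 2 8 -> bits=001000001
After insert 'yak': sets bits 3 8 -> bits=001100001
After insert 'bee': sets bits 1 7 -> bits=011100011
After insert 'hen': sets bits 3 6 -> bits=011100111
After insert 'ram': sets bits 8 -> bits=011100111

Answer: 011100111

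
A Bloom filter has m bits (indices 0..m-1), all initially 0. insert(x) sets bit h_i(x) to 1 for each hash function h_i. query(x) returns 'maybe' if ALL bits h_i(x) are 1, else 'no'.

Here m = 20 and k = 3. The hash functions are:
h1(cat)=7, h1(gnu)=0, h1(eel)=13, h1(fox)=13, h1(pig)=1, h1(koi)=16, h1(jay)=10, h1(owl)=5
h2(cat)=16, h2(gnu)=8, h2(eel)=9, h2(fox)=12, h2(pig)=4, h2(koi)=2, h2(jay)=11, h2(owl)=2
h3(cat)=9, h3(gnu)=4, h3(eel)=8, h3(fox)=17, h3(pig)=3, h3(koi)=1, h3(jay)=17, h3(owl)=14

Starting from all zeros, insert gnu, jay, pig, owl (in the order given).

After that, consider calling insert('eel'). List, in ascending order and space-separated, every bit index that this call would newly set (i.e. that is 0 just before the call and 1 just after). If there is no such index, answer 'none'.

Start: bits=00000000000000000000
After insert 'gnu': sets bits 0 4 8 -> bits=10001000100000000000
After insert 'jay': sets bits 10 11 17 -> bits=10001000101100000100
After insert 'pig': sets bits 1 3 4 -> bits=11011000101100000100
After insert 'owl': sets bits 2 5 14 -> bits=11111100101100100100
insert 'eel' would touch bits 8 9 13; currently bit8=1, bit9=0, bit13=0
Bits that are 0 among those (would change 0->1): 9 13

Answer: 9 13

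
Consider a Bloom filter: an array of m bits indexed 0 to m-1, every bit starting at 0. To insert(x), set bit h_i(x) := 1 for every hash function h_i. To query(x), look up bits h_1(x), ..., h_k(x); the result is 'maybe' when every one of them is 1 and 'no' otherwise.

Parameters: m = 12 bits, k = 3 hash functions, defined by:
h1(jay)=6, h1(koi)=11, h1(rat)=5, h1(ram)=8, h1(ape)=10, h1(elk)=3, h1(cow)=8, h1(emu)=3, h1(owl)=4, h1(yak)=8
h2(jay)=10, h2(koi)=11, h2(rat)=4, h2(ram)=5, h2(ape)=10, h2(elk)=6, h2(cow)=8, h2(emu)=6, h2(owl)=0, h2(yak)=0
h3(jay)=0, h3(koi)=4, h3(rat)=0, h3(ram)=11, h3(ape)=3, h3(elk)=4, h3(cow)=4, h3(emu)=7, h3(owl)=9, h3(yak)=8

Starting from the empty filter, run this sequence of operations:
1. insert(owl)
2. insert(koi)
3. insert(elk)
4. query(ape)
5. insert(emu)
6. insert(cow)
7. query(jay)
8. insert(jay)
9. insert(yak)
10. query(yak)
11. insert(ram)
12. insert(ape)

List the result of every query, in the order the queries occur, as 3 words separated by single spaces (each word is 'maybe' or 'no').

Answer: no no maybe

Derivation:
Start: bits=000000000000
Op 1: insert owl -> sets bits 0 4 9 -> bits=100010000100
Op 2: insert koi -> sets bits 4 11 -> bits=100010000101
Op 3: insert elk -> sets bits 3 4 6 -> bits=100110100101
Op 4: query ape -> checks bit3=1, bit10=0 (has a 0) -> no
Op 5: insert emu -> sets bits 3 6 7 -> bits=100110110101
Op 6: insert cow -> sets bits 4 8 -> bits=100110111101
Op 7: query jay -> checks bit0=1, bit6=1, bit10=0 (has a 0) -> no
Op 8: insert jay -> sets bits 0 6 10 -> bits=100110111111
Op 9: insert yak -> sets bits 0 8 -> bits=100110111111
Op 10: query yak -> checks bit0=1, bit8=1 (all 1) -> maybe
Op 11: insert ram -> sets bits 5 8 11 -> bits=100111111111
Op 12: insert ape -> sets bits 3 10 -> bits=100111111111
Query results in order: no no maybe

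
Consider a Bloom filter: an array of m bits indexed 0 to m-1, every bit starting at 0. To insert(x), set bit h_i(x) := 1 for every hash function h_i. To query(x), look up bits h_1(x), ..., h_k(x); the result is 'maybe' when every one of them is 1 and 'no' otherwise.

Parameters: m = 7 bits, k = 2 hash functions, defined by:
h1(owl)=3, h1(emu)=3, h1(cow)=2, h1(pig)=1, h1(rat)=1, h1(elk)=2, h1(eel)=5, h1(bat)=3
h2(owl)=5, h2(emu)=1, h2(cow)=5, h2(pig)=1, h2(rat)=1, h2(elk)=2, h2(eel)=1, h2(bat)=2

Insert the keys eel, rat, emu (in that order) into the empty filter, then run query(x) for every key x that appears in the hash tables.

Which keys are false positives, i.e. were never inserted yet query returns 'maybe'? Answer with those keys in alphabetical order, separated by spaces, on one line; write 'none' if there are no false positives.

Start: bits=0000000
After insert 'eel': sets bits 1 5 -> bits=0100010
After insert 'rat': sets bits 1 -> bits=0100010
After insert 'emu': sets bits 1 3 -> bits=0101010
Not inserted: bat cow elk owl pig — query each against bits=0101010:
query bat: checks bit2=0, bit3=1 (has a 0) -> no => not a false positive
query cow: checks bit2=0, bit5=1 (has a 0) -> no => not a false positive
query elk: checks bit2=0 (has a 0) -> no => not a false positive
query owl: checks bit3=1, bit5=1 (all 1) -> maybe => FALSE POSITIVE
query pig: checks bit1=1 (all 1) -> maybe => FALSE POSITIVE
False positives (alphabetical): owl pig

Answer: owl pig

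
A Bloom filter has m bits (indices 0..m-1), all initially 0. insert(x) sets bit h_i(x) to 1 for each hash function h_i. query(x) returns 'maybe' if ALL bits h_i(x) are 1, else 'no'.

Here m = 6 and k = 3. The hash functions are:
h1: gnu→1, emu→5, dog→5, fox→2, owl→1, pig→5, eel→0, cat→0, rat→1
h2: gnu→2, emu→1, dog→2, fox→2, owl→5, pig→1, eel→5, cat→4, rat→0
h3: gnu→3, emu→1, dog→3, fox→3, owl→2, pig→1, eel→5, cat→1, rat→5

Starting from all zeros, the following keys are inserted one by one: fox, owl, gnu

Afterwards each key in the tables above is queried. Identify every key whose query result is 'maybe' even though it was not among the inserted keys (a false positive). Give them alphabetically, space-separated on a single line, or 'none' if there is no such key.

Answer: dog emu pig

Derivation:
Start: bits=000000
After insert 'fox': sets bits 2 3 -> bits=001100
After insert 'owl': sets bits 1 2 5 -> bits=011101
After insert 'gnu': sets bits 1 2 3 -> bits=011101
Not inserted: cat dog eel emu pig rat — query each against bits=011101:
query cat: checks bit0=0, bit1=1, bit4=0 (has a 0) -> no => not a false positive
query dog: checks bit2=1, bit3=1, bit5=1 (all 1) -> maybe => FALSE POSITIVE
query eel: checks bit0=0, bit5=1 (has a 0) -> no => not a false positive
query emu: checks bit1=1, bit5=1 (all 1) -> maybe => FALSE POSITIVE
query pig: checks bit1=1, bit5=1 (all 1) -> maybe => FALSE POSITIVE
query rat: checks bit0=0, bit1=1, bit5=1 (has a 0) -> no => not a false positive
False positives (alphabetical): dog emu pig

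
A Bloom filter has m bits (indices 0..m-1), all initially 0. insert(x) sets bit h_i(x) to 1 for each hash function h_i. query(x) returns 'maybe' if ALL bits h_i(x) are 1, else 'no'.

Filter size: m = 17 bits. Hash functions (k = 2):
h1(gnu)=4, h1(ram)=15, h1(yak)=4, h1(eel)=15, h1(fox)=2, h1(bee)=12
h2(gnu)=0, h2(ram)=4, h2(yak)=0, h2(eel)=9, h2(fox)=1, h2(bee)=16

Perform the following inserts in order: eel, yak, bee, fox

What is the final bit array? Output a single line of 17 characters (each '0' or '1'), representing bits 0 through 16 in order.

Answer: 11101000010010011

Derivation:
Start: bits=00000000000000000
After insert 'eel': sets bits 9 15 -> bits=00000000010000010
After insert 'yak': sets bits 0 4 -> bits=10001000010000010
After insert 'bee': sets bits 12 16 -> bits=10001000010010011
After insert 'fox': sets bits 1 2 -> bits=11101000010010011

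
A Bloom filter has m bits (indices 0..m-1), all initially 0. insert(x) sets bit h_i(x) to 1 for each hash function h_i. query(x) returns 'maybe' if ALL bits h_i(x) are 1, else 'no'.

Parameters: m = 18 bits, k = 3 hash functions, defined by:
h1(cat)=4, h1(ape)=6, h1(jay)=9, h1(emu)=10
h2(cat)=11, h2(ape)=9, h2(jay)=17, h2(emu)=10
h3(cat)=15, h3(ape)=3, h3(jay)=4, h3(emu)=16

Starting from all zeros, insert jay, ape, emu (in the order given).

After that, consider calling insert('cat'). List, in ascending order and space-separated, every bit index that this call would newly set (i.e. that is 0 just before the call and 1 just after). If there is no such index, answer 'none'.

Answer: 11 15

Derivation:
Start: bits=000000000000000000
After insert 'jay': sets bits 4 9 17 -> bits=000010000100000001
After insert 'ape': sets bits 3 6 9 -> bits=000110100100000001
After insert 'emu': sets bits 10 16 -> bits=000110100110000011
insert 'cat' would touch bits 4 11 15; currently bit4=1, bit11=0, bit15=0
Bits that are 0 among those (would change 0->1): 11 15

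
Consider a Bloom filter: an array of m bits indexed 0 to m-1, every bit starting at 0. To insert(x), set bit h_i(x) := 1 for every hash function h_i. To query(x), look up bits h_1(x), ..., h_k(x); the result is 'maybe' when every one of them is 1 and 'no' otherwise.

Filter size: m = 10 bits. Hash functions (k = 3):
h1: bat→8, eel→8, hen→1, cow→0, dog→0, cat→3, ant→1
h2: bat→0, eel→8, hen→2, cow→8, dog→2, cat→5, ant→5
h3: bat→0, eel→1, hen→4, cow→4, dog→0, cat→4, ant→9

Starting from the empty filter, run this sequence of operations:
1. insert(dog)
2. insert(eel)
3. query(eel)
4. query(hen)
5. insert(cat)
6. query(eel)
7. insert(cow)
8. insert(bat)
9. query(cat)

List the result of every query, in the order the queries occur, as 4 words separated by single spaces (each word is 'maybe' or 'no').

Start: bits=0000000000
Op 1: insert dog -> sets bits 0 2 -> bits=1010000000
Op 2: insert eel -> sets bits 1 8 -> bits=1110000010
Op 3: query eel -> checks bit1=1, bit8=1 (all 1) -> maybe
Op 4: query hen -> checks bit1=1, bit2=1, bit4=0 (has a 0) -> no
Op 5: insert cat -> sets bits 3 4 5 -> bits=1111110010
Op 6: query eel -> checks bit1=1, bit8=1 (all 1) -> maybe
Op 7: insert cow -> sets bits 0 4 8 -> bits=1111110010
Op 8: insert bat -> sets bits 0 8 -> bits=1111110010
Op 9: query cat -> checks bit3=1, bit4=1, bit5=1 (all 1) -> maybe
Query results in order: maybe no maybe maybe

Answer: maybe no maybe maybe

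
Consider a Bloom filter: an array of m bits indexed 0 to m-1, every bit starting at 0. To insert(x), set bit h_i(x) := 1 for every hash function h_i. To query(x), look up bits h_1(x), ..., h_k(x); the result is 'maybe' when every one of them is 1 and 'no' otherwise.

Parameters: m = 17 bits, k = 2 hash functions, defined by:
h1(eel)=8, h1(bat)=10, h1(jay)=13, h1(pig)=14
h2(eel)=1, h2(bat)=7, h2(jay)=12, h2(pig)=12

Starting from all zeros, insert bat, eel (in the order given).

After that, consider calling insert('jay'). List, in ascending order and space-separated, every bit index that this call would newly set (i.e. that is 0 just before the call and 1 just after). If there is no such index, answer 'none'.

Answer: 12 13

Derivation:
Start: bits=00000000000000000
After insert 'bat': sets bits 7 10 -> bits=00000001001000000
After insert 'eel': sets bits 1 8 -> bits=01000001101000000
insert 'jay' would touch bits 12 13; currently bit12=0, bit13=0
Bits that are 0 among those (would change 0->1): 12 13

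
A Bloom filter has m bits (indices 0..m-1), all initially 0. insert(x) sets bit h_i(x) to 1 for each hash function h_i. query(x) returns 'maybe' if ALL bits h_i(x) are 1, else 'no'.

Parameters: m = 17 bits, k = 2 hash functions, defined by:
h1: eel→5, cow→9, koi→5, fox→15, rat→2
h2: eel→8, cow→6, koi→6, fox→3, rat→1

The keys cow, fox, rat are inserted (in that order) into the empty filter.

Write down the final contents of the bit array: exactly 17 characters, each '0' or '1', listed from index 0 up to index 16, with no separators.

Start: bits=00000000000000000
After insert 'cow': sets bits 6 9 -> bits=00000010010000000
After insert 'fox': sets bits 3 15 -> bits=00010010010000010
After insert 'rat': sets bits 1 2 -> bits=01110010010000010

Answer: 01110010010000010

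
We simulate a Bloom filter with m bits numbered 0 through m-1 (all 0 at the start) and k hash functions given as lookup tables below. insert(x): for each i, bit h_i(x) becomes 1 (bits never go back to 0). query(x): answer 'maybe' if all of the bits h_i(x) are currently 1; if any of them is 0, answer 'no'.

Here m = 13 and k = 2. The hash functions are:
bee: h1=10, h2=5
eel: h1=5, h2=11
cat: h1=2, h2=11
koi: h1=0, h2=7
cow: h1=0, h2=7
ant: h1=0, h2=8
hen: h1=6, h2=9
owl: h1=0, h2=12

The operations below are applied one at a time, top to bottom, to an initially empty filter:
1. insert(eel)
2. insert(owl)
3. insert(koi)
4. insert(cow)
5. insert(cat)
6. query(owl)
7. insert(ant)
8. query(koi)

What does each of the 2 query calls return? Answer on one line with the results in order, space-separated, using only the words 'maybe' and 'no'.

Start: bits=0000000000000
Op 1: insert eel -> sets bits 5 11 -> bits=0000010000010
Op 2: insert owl -> sets bits 0 12 -> bits=1000010000011
Op 3: insert koi -> sets bits 0 7 -> bits=1000010100011
Op 4: insert cow -> sets bits 0 7 -> bits=1000010100011
Op 5: insert cat -> sets bits 2 11 -> bits=1010010100011
Op 6: query owl -> checks bit0=1, bit12=1 (all 1) -> maybe
Op 7: insert ant -> sets bits 0 8 -> bits=1010010110011
Op 8: query koi -> checks bit0=1, bit7=1 (all 1) -> maybe
Query results in order: maybe maybe

Answer: maybe maybe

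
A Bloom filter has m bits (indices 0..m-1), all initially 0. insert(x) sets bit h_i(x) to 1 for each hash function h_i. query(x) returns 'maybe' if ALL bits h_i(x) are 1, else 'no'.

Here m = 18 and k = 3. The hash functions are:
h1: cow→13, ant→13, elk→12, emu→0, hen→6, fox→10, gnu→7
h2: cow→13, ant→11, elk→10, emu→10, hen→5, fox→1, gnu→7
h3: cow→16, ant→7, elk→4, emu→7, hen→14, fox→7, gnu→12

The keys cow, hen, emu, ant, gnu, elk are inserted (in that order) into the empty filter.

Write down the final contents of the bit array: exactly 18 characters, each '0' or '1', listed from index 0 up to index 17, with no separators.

Answer: 100011110011111010

Derivation:
Start: bits=000000000000000000
After insert 'cow': sets bits 13 16 -> bits=000000000000010010
After insert 'hen': sets bits 5 6 14 -> bits=000001100000011010
After insert 'emu': sets bits 0 7 10 -> bits=100001110010011010
After insert 'ant': sets bits 7 11 13 -> bits=100001110011011010
After insert 'gnu': sets bits 7 12 -> bits=100001110011111010
After insert 'elk': sets bits 4 10 12 -> bits=100011110011111010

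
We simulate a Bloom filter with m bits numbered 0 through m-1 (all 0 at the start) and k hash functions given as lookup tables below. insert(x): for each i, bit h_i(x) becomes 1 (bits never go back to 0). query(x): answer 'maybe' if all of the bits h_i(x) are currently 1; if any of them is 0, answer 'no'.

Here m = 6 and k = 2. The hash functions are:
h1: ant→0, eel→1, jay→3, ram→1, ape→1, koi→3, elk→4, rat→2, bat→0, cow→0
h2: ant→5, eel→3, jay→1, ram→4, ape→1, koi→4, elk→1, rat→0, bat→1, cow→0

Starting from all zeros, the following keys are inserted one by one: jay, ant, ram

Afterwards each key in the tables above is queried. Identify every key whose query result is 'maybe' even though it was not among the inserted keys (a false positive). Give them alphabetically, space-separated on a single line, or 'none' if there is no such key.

Start: bits=000000
After insert 'jay': sets bits 1 3 -> bits=010100
After insert 'ant': sets bits 0 5 -> bits=110101
After insert 'ram': sets bits 1 4 -> bits=110111
Not inserted: ape bat cow eel elk koi rat — query each against bits=110111:
query ape: checks bit1=1 (all 1) -> maybe => FALSE POSITIVE
query bat: checks bit0=1, bit1=1 (all 1) -> maybe => FALSE POSITIVE
query cow: checks bit0=1 (all 1) -> maybe => FALSE POSITIVE
query eel: checks bit1=1, bit3=1 (all 1) -> maybe => FALSE POSITIVE
query elk: checks bit1=1, bit4=1 (all 1) -> maybe => FALSE POSITIVE
query koi: checks bit3=1, bit4=1 (all 1) -> maybe => FALSE POSITIVE
query rat: checks bit0=1, bit2=0 (has a 0) -> no => not a false positive
False positives (alphabetical): ape bat cow eel elk koi

Answer: ape bat cow eel elk koi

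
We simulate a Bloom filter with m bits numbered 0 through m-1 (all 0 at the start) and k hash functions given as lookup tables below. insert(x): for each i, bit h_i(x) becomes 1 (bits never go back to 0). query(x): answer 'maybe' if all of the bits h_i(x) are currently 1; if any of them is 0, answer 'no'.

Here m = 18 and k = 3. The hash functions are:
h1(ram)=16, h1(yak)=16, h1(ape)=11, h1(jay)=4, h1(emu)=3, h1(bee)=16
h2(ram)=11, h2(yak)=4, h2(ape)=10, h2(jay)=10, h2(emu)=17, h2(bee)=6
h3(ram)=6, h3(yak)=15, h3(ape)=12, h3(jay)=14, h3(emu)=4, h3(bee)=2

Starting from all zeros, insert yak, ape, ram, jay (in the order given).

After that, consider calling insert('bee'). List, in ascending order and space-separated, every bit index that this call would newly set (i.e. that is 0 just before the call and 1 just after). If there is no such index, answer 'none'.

Start: bits=000000000000000000
After insert 'yak': sets bits 4 15 16 -> bits=000010000000000110
After insert 'ape': sets bits 10 11 12 -> bits=000010000011100110
After insert 'ram': sets bits 6 11 16 -> bits=000010100011100110
After insert 'jay': sets bits 4 10 14 -> bits=000010100011101110
insert 'bee' would touch bits 2 6 16; currently bit2=0, bit6=1, bit16=1
Bits that are 0 among those (would change 0->1): 2

Answer: 2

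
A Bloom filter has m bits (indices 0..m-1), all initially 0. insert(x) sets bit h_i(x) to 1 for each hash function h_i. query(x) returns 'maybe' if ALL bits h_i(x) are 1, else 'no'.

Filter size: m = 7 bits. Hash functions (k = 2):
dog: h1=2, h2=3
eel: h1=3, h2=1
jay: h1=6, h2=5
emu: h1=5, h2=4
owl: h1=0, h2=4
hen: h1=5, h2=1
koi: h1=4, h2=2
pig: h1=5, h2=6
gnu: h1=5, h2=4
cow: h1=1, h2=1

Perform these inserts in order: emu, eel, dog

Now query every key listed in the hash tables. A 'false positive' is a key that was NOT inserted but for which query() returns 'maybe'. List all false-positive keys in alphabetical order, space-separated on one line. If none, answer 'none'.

Answer: cow gnu hen koi

Derivation:
Start: bits=0000000
After insert 'emu': sets bits 4 5 -> bits=0000110
After insert 'eel': sets bits 1 3 -> bits=0101110
After insert 'dog': sets bits 2 3 -> bits=0111110
Not inserted: cow gnu hen jay koi owl pig — query each against bits=0111110:
query cow: checks bit1=1 (all 1) -> maybe => FALSE POSITIVE
query gnu: checks bit4=1, bit5=1 (all 1) -> maybe => FALSE POSITIVE
query hen: checks bit1=1, bit5=1 (all 1) -> maybe => FALSE POSITIVE
query jay: checks bit5=1, bit6=0 (has a 0) -> no => not a false positive
query koi: checks bit2=1, bit4=1 (all 1) -> maybe => FALSE POSITIVE
query owl: checks bit0=0, bit4=1 (has a 0) -> no => not a false positive
query pig: checks bit5=1, bit6=0 (has a 0) -> no => not a false positive
False positives (alphabetical): cow gnu hen koi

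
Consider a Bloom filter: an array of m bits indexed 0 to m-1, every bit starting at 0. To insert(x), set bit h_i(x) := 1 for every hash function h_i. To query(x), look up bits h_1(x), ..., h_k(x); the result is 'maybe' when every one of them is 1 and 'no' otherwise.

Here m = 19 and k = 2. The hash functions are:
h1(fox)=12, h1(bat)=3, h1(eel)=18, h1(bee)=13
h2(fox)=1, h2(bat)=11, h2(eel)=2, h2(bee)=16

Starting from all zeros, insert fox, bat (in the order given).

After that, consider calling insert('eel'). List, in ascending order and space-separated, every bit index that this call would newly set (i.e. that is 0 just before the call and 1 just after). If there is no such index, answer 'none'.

Answer: 2 18

Derivation:
Start: bits=0000000000000000000
After insert 'fox': sets bits 1 12 -> bits=0100000000001000000
After insert 'bat': sets bits 3 11 -> bits=0101000000011000000
insert 'eel' would touch bits 2 18; currently bit2=0, bit18=0
Bits that are 0 among those (would change 0->1): 2 18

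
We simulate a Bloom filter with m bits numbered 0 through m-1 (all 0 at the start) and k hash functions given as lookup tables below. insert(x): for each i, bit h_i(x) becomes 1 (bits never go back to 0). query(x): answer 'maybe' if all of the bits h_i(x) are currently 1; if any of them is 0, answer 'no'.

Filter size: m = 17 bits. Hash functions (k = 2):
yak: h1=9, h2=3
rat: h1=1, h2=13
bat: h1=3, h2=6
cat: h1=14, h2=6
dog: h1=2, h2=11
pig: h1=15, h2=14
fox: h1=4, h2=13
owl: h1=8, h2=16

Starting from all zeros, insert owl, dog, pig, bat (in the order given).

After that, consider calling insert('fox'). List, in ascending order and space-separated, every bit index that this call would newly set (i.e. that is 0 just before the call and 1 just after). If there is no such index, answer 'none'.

Start: bits=00000000000000000
After insert 'owl': sets bits 8 16 -> bits=00000000100000001
After insert 'dog': sets bits 2 11 -> bits=00100000100100001
After insert 'pig': sets bits 14 15 -> bits=00100000100100111
After insert 'bat': sets bits 3 6 -> bits=00110010100100111
insert 'fox' would touch bits 4 13; currently bit4=0, bit13=0
Bits that are 0 among those (would change 0->1): 4 13

Answer: 4 13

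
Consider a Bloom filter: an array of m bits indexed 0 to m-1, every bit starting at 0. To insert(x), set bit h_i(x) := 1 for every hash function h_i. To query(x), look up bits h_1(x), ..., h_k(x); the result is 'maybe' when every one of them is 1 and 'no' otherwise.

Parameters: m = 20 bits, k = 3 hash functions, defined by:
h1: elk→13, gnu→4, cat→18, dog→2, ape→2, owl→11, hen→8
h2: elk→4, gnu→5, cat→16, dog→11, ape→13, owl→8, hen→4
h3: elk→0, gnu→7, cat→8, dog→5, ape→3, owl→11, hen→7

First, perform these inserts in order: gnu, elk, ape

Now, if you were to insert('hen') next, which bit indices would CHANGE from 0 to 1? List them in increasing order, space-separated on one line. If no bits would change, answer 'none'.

Start: bits=00000000000000000000
After insert 'gnu': sets bits 4 5 7 -> bits=00001101000000000000
After insert 'elk': sets bits 0 4 13 -> bits=10001101000001000000
After insert 'ape': sets bits 2 3 13 -> bits=10111101000001000000
insert 'hen' would touch bits 4 7 8; currently bit4=1, bit7=1, bit8=0
Bits that are 0 among those (would change 0->1): 8

Answer: 8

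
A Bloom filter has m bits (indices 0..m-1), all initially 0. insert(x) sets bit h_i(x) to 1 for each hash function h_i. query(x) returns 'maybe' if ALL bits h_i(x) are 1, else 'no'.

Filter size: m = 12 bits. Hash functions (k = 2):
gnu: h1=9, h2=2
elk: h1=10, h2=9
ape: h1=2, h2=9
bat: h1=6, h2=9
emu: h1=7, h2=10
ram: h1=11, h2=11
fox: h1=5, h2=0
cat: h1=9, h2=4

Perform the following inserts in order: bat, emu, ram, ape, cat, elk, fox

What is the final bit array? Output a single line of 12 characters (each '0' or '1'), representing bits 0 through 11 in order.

Answer: 101011110111

Derivation:
Start: bits=000000000000
After insert 'bat': sets bits 6 9 -> bits=000000100100
After insert 'emu': sets bits 7 10 -> bits=000000110110
After insert 'ram': sets bits 11 -> bits=000000110111
After insert 'ape': sets bits 2 9 -> bits=001000110111
After insert 'cat': sets bits 4 9 -> bits=001010110111
After insert 'elk': sets bits 9 10 -> bits=001010110111
After insert 'fox': sets bits 0 5 -> bits=101011110111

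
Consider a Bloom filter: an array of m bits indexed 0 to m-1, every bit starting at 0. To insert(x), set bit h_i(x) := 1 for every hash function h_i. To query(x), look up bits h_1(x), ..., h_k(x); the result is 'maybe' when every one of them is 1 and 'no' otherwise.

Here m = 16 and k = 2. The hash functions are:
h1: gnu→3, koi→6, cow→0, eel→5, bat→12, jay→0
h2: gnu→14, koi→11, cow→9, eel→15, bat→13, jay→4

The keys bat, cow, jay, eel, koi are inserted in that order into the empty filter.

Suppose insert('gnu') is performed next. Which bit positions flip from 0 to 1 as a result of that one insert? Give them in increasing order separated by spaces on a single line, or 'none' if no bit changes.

Start: bits=0000000000000000
After insert 'bat': sets bits 12 13 -> bits=0000000000001100
After insert 'cow': sets bits 0 9 -> bits=1000000001001100
After insert 'jay': sets bits 0 4 -> bits=1000100001001100
After insert 'eel': sets bits 5 15 -> bits=1000110001001101
After insert 'koi': sets bits 6 11 -> bits=1000111001011101
insert 'gnu' would touch bits 3 14; currently bit3=0, bit14=0
Bits that are 0 among those (would change 0->1): 3 14

Answer: 3 14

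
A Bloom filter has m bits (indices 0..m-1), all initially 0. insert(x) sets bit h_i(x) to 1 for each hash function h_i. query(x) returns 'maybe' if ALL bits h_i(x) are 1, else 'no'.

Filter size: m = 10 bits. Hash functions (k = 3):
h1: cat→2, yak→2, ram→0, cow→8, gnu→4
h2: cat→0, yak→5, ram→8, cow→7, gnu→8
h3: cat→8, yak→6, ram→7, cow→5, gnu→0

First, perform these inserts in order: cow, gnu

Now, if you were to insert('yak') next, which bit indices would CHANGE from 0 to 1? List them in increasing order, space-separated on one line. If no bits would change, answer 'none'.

Start: bits=0000000000
After insert 'cow': sets bits 5 7 8 -> bits=0000010110
After insert 'gnu': sets bits 0 4 8 -> bits=1000110110
insert 'yak' would touch bits 2 5 6; currently bit2=0, bit5=1, bit6=0
Bits that are 0 among those (would change 0->1): 2 6

Answer: 2 6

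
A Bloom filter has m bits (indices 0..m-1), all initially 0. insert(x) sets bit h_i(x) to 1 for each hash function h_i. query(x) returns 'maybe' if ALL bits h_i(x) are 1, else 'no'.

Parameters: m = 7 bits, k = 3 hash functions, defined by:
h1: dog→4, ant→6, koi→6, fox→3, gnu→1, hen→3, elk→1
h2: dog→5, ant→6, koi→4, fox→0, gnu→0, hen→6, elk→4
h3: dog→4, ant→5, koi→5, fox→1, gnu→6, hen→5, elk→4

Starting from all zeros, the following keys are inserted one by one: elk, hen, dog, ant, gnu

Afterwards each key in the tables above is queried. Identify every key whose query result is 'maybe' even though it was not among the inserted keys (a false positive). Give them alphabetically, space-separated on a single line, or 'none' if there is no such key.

Answer: fox koi

Derivation:
Start: bits=0000000
After insert 'elk': sets bits 1 4 -> bits=0100100
After insert 'hen': sets bits 3 5 6 -> bits=0101111
After insert 'dog': sets bits 4 5 -> bits=0101111
After insert 'ant': sets bits 5 6 -> bits=0101111
After insert 'gnu': sets bits 0 1 6 -> bits=1101111
Not inserted: fox koi — query each against bits=1101111:
query fox: checks bit0=1, bit1=1, bit3=1 (all 1) -> maybe => FALSE POSITIVE
query koi: checks bit4=1, bit5=1, bit6=1 (all 1) -> maybe => FALSE POSITIVE
False positives (alphabetical): fox koi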